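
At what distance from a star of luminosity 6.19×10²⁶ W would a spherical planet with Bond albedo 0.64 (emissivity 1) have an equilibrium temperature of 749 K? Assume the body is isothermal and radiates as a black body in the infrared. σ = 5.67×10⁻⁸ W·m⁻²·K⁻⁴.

For an isothermal black-emitting sphere, (1−a)S·πr² = σ·4πr²·T⁴ ⇒ S = 4σT⁴/(1−a).
S = 4·5.67×10⁻⁸·(749)⁴/0.360 = 1.983×10⁵ W/m².
Flux falls as S = L/(4πd²), so d = √(L/(4πS)) = √(6.19×10²⁶/(4π·1.983×10⁵)).

d ≈ 1.58×10¹⁰ m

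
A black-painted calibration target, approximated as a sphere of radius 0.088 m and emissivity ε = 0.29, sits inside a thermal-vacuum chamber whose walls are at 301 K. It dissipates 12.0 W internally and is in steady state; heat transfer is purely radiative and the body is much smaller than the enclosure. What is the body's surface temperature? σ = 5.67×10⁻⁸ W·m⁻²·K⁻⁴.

T ≈ 354 K

For a small grey body in a large enclosure, net radiated power = εσA(T⁴ − T_w⁴).
Steady state: P = εσA(T⁴ − T_w⁴) with A = 4πr² = 0.09731 m².
T⁴ = P/(εσA) + T_w⁴ = 12.0/(0.29·5.67×10⁻⁸·0.09731) + (301)⁴
    = 7.499×10⁹ + 8.209×10⁹ = 1.571×10¹⁰ K⁴.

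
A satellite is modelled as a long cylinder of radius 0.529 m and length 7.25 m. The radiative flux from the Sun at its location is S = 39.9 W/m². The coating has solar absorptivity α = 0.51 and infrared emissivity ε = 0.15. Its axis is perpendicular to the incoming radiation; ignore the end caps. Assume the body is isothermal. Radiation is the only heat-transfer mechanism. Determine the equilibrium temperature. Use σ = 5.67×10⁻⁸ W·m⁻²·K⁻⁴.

At equilibrium, absorbed power = emitted power.
Absorbing cross-section = 2rL = 7.671 m²; emitting surface = 2πrL = 24.10 m² (ratio π).
αS·A_cross = εσ·A_surf·T⁴  ⇒  T⁴ = αS/(ε·πσ).
T⁴ = 0.510·39.9/(0.15·π·5.67×10⁻⁸) = 7.616×10⁸ K⁴.
T = (7.616×10⁸)^(1/4).

T ≈ 166 K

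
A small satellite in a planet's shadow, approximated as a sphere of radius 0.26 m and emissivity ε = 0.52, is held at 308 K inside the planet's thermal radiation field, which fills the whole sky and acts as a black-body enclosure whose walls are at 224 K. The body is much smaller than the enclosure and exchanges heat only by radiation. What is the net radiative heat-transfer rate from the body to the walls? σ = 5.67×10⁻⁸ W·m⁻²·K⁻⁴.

P_net ≈ 162 W

For a small grey body in a large enclosure: P_net = εσA(T_body⁴ − T_wall⁴).
A = 4πr² = 0.8495 m²; T_body⁴ − T_wall⁴ = 8.999×10⁹ − 2.518×10⁹ = 6.482×10⁹ K⁴.
|P_net| = 0.52·5.67×10⁻⁸·0.8495·6.482×10⁹.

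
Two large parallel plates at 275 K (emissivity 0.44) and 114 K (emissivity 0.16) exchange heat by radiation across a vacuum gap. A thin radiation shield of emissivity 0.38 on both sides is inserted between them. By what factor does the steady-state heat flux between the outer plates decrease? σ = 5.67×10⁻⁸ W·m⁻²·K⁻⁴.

factor ≈ 1.57

Without shield: q₀ = σΔ(T⁴)/(1/ε₁+1/ε₂−1) with denominator 7.523.
With shield the two gaps are in series; the resistances add: (1/ε₁+1/ε_s−1)+(1/ε_s+1/ε₂−1) = 3.904+7.882 = 11.79.
Heat-flux ratio q₀/q = 11.79/7.523.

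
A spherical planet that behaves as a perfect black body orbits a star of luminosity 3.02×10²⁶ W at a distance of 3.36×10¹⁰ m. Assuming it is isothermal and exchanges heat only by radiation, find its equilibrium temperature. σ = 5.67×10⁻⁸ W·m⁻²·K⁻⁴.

First find the stellar flux at distance d: S = L/(4πd²) = 3.02×10²⁶/(4π·(3.36×10¹⁰)²) = 21290 W/m².
For an isothermal sphere, absorbed (1−a)S·πr² = emitted σ·4πr²·T⁴, so T⁴ = (1−a)S/(4σ).
T⁴ = 1.00·21290/(4·5.67×10⁻⁸) = 9.386×10¹⁰ K⁴.

T ≈ 554 K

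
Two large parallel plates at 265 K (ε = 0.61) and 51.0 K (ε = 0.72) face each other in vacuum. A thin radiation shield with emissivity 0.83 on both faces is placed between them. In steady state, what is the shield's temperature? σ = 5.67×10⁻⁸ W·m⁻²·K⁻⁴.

T_s ≈ 219 K

In steady state the net flux on the hot side equals that on the cold side.
σ(T₁⁴−T_s⁴)/D₁ = σ(T_s⁴−T₂⁴)/D₂, with D₁ = 1/ε₁+1/ε_s−1 = 1.844, D₂ = 1/ε_s+1/ε₂−1 = 1.594.
Solve for T_s⁴: T_s⁴ = (D₂·T₁⁴ + D₁·T₂⁴)/(D₁+D₂) = 2.290×10⁹ K⁴.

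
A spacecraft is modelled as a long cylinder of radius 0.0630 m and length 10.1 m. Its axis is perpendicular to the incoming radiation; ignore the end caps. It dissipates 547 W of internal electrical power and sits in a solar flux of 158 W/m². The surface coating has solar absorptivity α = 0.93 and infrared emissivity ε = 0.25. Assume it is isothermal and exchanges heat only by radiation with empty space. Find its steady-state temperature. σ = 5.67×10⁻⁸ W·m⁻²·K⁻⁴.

At steady state, absorbed solar power + internal power = radiated power.
Absorbed: α·S·A_cross = 0.93·158·1.273 = 187.0 W (cross-section 2rL).
Total input = 187.0 + 547 = 734.0 W.
Radiated: εσ·A_surf·T⁴ with A_surf = 2πrL = 3.998 m².
T⁴ = 734.0/(0.25·5.67×10⁻⁸·3.998) = 1.295×10¹⁰ K⁴.

T ≈ 337 K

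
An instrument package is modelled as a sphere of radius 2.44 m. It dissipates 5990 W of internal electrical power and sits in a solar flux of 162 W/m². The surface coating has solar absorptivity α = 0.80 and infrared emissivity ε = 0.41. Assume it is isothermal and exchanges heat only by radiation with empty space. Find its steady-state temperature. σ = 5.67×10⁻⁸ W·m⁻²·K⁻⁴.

At steady state, absorbed solar power + internal power = radiated power.
Absorbed: α·S·A_cross = 0.80·162·18.70 = 2424 W (cross-section πr²).
Total input = 2424 + 5990 = 8414 W.
Radiated: εσ·A_surf·T⁴ with A_surf = 4πr² = 74.82 m².
T⁴ = 8414/(0.41·5.67×10⁻⁸·74.82) = 4.838×10⁹ K⁴.

T ≈ 264 K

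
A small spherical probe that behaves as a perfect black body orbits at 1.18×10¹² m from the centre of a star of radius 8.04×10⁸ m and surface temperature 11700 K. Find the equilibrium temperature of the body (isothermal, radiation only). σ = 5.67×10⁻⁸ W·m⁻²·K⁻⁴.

The star's surface emits σT_*⁴; at distance d the flux is S = σT_*⁴(R_*/d)².
S = 5.67×10⁻⁸·(11700)⁴·(8.04×10⁸/1.18×10¹²)² = 493.3 W/m².
For an isothermal sphere T⁴ = (1−a)S/(4σ) = 2.175×10⁹ K⁴.

T ≈ 216 K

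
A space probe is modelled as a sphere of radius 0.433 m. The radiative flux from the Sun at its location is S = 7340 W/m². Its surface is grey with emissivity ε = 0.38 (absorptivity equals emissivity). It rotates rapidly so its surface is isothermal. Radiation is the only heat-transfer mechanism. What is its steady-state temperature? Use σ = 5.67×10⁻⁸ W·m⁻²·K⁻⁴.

At equilibrium, absorbed power = emitted power.
Absorbing cross-section = πr² = 0.5890 m²; emitting surface = 4πr² = 2.356 m² (ratio 4).
εS·A_cross = εσ·A_surf·T⁴  ⇒  T⁴ = S/(4σ)   (ε cancels).
T⁴ = 7340/(4·5.67×10⁻⁸) = 3.236×10¹⁰ K⁴.
T = (3.236×10¹⁰)^(1/4).

T ≈ 424 K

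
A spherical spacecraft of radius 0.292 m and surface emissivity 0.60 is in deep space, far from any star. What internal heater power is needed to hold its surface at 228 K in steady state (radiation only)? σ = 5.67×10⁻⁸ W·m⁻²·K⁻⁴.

P = εσ·4πr²·T⁴.
4πr² = 1.071 m²; T⁴ = 2.702×10⁹ K⁴.
P = 0.60·5.67×10⁻⁸·1.071·2.702×10⁹.

P ≈ 98.5 W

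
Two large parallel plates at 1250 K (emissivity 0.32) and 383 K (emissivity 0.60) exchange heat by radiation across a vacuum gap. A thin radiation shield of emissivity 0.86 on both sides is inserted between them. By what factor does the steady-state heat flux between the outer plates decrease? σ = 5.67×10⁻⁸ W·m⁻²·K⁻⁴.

Without shield: q₀ = σΔ(T⁴)/(1/ε₁+1/ε₂−1) with denominator 3.792.
With shield the two gaps are in series; the resistances add: (1/ε₁+1/ε_s−1)+(1/ε_s+1/ε₂−1) = 3.288+1.829 = 5.117.
Heat-flux ratio q₀/q = 5.117/3.792.

factor ≈ 1.35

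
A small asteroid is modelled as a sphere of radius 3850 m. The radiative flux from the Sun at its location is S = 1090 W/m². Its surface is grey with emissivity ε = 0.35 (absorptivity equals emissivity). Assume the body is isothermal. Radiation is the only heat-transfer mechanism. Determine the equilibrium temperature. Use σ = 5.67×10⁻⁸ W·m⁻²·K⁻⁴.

T ≈ 263 K

At equilibrium, absorbed power = emitted power.
Absorbing cross-section = πr² = 4.657×10⁷ m²; emitting surface = 4πr² = 1.863×10⁸ m² (ratio 4).
εS·A_cross = εσ·A_surf·T⁴  ⇒  T⁴ = S/(4σ)   (ε cancels).
T⁴ = 1090/(4·5.67×10⁻⁸) = 4.806×10⁹ K⁴.
T = (4.806×10⁹)^(1/4).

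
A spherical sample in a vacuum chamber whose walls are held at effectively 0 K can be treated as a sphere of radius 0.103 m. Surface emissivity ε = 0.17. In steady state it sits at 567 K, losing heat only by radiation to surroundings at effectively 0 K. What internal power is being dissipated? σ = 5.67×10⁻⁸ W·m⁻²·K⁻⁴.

P ≈ 133 W

Steady state: P = εσA T⁴.
A = 4πr² = 0.1333 m²; T⁴ = (567)⁴ = 1.034×10¹¹ K⁴.
P = 0.17 × 5.67×10⁻⁸ × 0.1333 × 1.034×10¹¹.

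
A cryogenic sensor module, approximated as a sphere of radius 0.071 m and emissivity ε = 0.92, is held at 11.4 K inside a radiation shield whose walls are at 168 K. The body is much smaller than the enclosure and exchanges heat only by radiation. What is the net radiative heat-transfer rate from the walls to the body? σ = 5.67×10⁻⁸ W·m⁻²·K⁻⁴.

P_net ≈ 2.63 W

For a small grey body in a large enclosure: P_net = εσA(T_body⁴ − T_wall⁴).
A = 4πr² = 0.06335 m²; T_body⁴ − T_wall⁴ = 16890 − 7.966×10⁸ = -7.966×10⁸ K⁴.
|P_net| = 0.92·5.67×10⁻⁸·0.06335·7.966×10⁸.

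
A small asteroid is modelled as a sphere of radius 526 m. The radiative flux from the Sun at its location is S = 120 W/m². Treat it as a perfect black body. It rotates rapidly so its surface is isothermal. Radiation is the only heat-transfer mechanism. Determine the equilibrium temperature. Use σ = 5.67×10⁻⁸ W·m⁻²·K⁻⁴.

T ≈ 152 K

At equilibrium, absorbed power = emitted power.
Absorbing cross-section = πr² = 8.692×10⁵ m²; emitting surface = 4πr² = 3.477×10⁶ m² (ratio 4).
S·A_cross = εσ·A_surf·T⁴  ⇒  T⁴ = S/(4σ).
T⁴ = 1.00·120/(4·5.67×10⁻⁸) = 5.291×10⁸ K⁴.
T = (5.291×10⁸)^(1/4).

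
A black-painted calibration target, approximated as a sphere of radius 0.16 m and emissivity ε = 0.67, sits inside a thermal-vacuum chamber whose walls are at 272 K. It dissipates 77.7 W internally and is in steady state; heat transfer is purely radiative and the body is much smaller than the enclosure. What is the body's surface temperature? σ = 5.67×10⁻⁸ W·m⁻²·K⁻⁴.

T ≈ 330 K

For a small grey body in a large enclosure, net radiated power = εσA(T⁴ − T_w⁴).
Steady state: P = εσA(T⁴ − T_w⁴) with A = 4πr² = 0.3217 m².
T⁴ = P/(εσA) + T_w⁴ = 77.7/(0.67·5.67×10⁻⁸·0.3217) + (272)⁴
    = 6.358×10⁹ + 5.474×10⁹ = 1.183×10¹⁰ K⁴.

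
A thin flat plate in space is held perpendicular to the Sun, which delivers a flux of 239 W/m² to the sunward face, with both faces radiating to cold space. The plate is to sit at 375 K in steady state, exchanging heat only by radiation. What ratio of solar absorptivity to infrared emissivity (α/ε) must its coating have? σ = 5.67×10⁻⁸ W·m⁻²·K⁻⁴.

Balance: αS·A = εσ·2A·T⁴ ⇒ α/ε = 2σT⁴/S.
α/ε = 2·5.67×10⁻⁸·(375)⁴/239 = 2·5.67×10⁻⁸·1.978×10¹⁰/239.

α/ε ≈ 9.38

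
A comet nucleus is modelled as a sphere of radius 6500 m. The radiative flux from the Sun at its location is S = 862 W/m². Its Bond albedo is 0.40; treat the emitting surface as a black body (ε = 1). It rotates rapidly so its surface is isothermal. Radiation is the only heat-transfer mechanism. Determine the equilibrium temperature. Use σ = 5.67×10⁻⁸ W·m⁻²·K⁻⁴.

T ≈ 219 K

At equilibrium, absorbed power = emitted power.
Absorbing cross-section = πr² = 1.327×10⁸ m²; emitting surface = 4πr² = 5.309×10⁸ m² (ratio 4).
(1−a)S·A_cross = εσ·A_surf·T⁴  ⇒  T⁴ = (1−a)S/(4σ).
T⁴ = 0.600·862/(4·5.67×10⁻⁸) = 2.280×10⁹ K⁴.
T = (2.280×10⁹)^(1/4).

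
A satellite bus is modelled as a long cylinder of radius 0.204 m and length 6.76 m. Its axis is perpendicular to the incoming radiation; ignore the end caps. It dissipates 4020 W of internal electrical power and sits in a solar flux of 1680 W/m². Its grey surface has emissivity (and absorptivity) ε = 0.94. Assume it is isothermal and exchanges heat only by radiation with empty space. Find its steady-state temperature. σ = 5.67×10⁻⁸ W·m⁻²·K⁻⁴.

At steady state, absorbed solar power + internal power = radiated power.
Absorbed: α·S·A_cross = 0.94·1680·2.758 = 4356 W (cross-section 2rL).
Total input = 4356 + 4020 = 8376 W.
Radiated: εσ·A_surf·T⁴ with A_surf = 2πrL = 8.665 m².
T⁴ = 8376/(0.94·5.67×10⁻⁸·8.665) = 1.814×10¹⁰ K⁴.

T ≈ 367 K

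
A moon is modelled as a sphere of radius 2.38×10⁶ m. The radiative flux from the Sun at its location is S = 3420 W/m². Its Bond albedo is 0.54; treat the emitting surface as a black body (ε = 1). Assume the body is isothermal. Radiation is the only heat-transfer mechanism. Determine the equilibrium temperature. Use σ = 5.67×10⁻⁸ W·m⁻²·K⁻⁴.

T ≈ 289 K

At equilibrium, absorbed power = emitted power.
Absorbing cross-section = πr² = 1.780×10¹³ m²; emitting surface = 4πr² = 7.118×10¹³ m² (ratio 4).
(1−a)S·A_cross = εσ·A_surf·T⁴  ⇒  T⁴ = (1−a)S/(4σ).
T⁴ = 0.460·3420/(4·5.67×10⁻⁸) = 6.937×10⁹ K⁴.
T = (6.937×10⁹)^(1/4).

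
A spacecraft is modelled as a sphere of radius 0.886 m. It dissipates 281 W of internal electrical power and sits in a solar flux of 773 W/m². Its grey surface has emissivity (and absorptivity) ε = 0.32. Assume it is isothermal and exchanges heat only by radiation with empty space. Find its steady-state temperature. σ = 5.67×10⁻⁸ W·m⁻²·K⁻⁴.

At steady state, absorbed solar power + internal power = radiated power.
Absorbed: α·S·A_cross = 0.32·773·2.466 = 610.0 W (cross-section πr²).
Total input = 610.0 + 281 = 891.0 W.
Radiated: εσ·A_surf·T⁴ with A_surf = 4πr² = 9.865 m².
T⁴ = 891.0/(0.32·5.67×10⁻⁸·9.865) = 4.978×10⁹ K⁴.

T ≈ 266 K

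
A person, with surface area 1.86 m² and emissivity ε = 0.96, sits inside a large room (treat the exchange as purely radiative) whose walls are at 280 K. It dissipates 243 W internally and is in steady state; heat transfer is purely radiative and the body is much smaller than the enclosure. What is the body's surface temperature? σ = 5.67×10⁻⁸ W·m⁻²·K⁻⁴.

T ≈ 304 K

For a small grey body in a large enclosure, net radiated power = εσA(T⁴ − T_w⁴).
Steady state: P = εσA(T⁴ − T_w⁴) with A = 1.86 m².
T⁴ = P/(εσA) + T_w⁴ = 243/(0.96·5.67×10⁻⁸·1.860) + (280)⁴
    = 2.400×10⁹ + 6.147×10⁹ = 8.547×10⁹ K⁴.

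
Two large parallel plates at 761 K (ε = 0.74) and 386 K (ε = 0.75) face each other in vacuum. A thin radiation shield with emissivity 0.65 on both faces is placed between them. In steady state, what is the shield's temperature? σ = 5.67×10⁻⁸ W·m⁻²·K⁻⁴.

T_s ≈ 650 K

In steady state the net flux on the hot side equals that on the cold side.
σ(T₁⁴−T_s⁴)/D₁ = σ(T_s⁴−T₂⁴)/D₂, with D₁ = 1/ε₁+1/ε_s−1 = 1.890, D₂ = 1/ε_s+1/ε₂−1 = 1.872.
Solve for T_s⁴: T_s⁴ = (D₂·T₁⁴ + D₁·T₂⁴)/(D₁+D₂) = 1.780×10¹¹ K⁴.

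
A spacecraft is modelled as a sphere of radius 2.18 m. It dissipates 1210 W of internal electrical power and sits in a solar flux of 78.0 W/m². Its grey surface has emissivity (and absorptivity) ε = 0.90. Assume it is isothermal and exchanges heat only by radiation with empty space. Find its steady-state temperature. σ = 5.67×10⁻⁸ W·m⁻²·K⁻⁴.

At steady state, absorbed solar power + internal power = radiated power.
Absorbed: α·S·A_cross = 0.90·78.0·14.93 = 1048 W (cross-section πr²).
Total input = 1048 + 1210 = 2258 W.
Radiated: εσ·A_surf·T⁴ with A_surf = 4πr² = 59.72 m².
T⁴ = 2258/(0.90·5.67×10⁻⁸·59.72) = 7.410×10⁸ K⁴.

T ≈ 165 K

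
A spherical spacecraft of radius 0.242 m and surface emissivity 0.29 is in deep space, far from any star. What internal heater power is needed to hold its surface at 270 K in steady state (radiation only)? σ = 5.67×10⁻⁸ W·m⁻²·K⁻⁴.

P ≈ 64.3 W

P = εσ·4πr²·T⁴.
4πr² = 0.7359 m²; T⁴ = 5.314×10⁹ K⁴.
P = 0.29·5.67×10⁻⁸·0.7359·5.314×10⁹.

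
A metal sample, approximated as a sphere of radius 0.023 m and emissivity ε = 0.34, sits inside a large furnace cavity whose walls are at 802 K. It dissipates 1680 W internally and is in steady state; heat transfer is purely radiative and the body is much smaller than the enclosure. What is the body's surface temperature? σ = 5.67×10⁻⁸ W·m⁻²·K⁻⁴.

For a small grey body in a large enclosure, net radiated power = εσA(T⁴ − T_w⁴).
Steady state: P = εσA(T⁴ − T_w⁴) with A = 4πr² = 0.006648 m².
T⁴ = P/(εσA) + T_w⁴ = 1680/(0.34·5.67×10⁻⁸·0.006648) + (802)⁴
    = 1.311×10¹³ + 4.137×10¹¹ = 1.352×10¹³ K⁴.

T ≈ 1920 K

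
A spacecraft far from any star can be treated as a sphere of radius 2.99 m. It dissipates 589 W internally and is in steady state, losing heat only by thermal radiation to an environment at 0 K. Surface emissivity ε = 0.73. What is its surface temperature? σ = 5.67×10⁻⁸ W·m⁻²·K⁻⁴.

Steady state: internal power = radiated power, P = εσA T⁴.
Radiating area A = 4πr² = 112.3 m².
T⁴ = P/(εσA) = 589/(0.73·5.67×10⁻⁸·112.3) = 1.267×10⁸ K⁴.
T = (1.267×10⁸)^(1/4).

T ≈ 106 K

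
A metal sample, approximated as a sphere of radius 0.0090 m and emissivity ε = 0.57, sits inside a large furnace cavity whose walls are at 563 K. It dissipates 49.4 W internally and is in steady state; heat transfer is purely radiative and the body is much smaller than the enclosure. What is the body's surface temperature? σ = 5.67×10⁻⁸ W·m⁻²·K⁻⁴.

For a small grey body in a large enclosure, net radiated power = εσA(T⁴ − T_w⁴).
Steady state: P = εσA(T⁴ − T_w⁴) with A = 4πr² = 0.001018 m².
T⁴ = P/(εσA) + T_w⁴ = 49.4/(0.57·5.67×10⁻⁸·0.001018) + (563)⁴
    = 1.502×10¹² + 1.005×10¹¹ = 1.602×10¹² K⁴.

T ≈ 1130 K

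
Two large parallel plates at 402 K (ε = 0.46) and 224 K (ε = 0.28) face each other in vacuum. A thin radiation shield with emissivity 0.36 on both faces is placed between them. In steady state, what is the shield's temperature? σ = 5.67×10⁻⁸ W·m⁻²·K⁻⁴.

T_s ≈ 356 K

In steady state the net flux on the hot side equals that on the cold side.
σ(T₁⁴−T_s⁴)/D₁ = σ(T_s⁴−T₂⁴)/D₂, with D₁ = 1/ε₁+1/ε_s−1 = 3.952, D₂ = 1/ε_s+1/ε₂−1 = 5.349.
Solve for T_s⁴: T_s⁴ = (D₂·T₁⁴ + D₁·T₂⁴)/(D₁+D₂) = 1.609×10¹⁰ K⁴.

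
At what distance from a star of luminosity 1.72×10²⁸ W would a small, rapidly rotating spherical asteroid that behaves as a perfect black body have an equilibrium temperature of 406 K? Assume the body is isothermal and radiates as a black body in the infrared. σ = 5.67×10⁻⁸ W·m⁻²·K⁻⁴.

d ≈ 4.71×10¹¹ m

For an isothermal black-emitting sphere, (1−a)S·πr² = σ·4πr²·T⁴ ⇒ S = 4σT⁴/(1−a).
S = 4·5.67×10⁻⁸·(406)⁴/1.00 = 6162 W/m².
Flux falls as S = L/(4πd²), so d = √(L/(4πS)) = √(1.72×10²⁸/(4π·6162)).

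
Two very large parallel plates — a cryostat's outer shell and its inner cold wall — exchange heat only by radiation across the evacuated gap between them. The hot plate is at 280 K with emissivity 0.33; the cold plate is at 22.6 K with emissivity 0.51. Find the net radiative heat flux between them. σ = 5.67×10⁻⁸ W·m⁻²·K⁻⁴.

q ≈ 87.3 W/m²

For two infinite grey parallel plates, q = σ(T₁⁴ − T₂⁴)/(1/ε₁ + 1/ε₂ − 1).
T₁⁴ − T₂⁴ = 6.147×10⁹ − 2.609×10⁵ = 6.146×10⁹ K⁴.
1/ε₁ + 1/ε₂ − 1 = 3.030 + 1.961 − 1 = 3.991.
q = 5.67×10⁻⁸ × 6.146×10⁹ / 3.991.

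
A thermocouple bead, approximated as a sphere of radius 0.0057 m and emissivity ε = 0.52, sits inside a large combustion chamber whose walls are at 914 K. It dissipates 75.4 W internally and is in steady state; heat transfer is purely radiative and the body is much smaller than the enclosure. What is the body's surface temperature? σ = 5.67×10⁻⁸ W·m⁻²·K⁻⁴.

T ≈ 1620 K

For a small grey body in a large enclosure, net radiated power = εσA(T⁴ − T_w⁴).
Steady state: P = εσA(T⁴ − T_w⁴) with A = 4πr² = 4.083×10⁻⁴ m².
T⁴ = P/(εσA) + T_w⁴ = 75.4/(0.52·5.67×10⁻⁸·4.083×10⁻⁴) + (914)⁴
    = 6.264×10¹² + 6.979×10¹¹ = 6.962×10¹² K⁴.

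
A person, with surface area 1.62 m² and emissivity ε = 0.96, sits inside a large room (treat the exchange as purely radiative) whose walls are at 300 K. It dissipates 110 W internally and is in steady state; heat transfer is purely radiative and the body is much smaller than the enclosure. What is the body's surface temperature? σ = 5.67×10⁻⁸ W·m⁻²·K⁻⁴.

T ≈ 311 K

For a small grey body in a large enclosure, net radiated power = εσA(T⁴ − T_w⁴).
Steady state: P = εσA(T⁴ − T_w⁴) with A = 1.62 m².
T⁴ = P/(εσA) + T_w⁴ = 110/(0.96·5.67×10⁻⁸·1.620) + (300)⁴
    = 1.247×10⁹ + 8.100×10⁹ = 9.347×10⁹ K⁴.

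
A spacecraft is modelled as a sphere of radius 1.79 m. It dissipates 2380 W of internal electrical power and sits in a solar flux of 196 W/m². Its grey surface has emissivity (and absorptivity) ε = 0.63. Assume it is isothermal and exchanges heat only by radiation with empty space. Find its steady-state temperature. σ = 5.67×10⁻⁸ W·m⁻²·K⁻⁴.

T ≈ 224 K

At steady state, absorbed solar power + internal power = radiated power.
Absorbed: α·S·A_cross = 0.63·196·10.07 = 1243 W (cross-section πr²).
Total input = 1243 + 2380 = 3623 W.
Radiated: εσ·A_surf·T⁴ with A_surf = 4πr² = 40.26 m².
T⁴ = 3623/(0.63·5.67×10⁻⁸·40.26) = 2.519×10⁹ K⁴.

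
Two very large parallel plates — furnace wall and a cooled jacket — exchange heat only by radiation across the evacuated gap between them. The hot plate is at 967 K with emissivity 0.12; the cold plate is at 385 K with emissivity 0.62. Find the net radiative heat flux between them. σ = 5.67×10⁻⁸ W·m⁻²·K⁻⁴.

For two infinite grey parallel plates, q = σ(T₁⁴ − T₂⁴)/(1/ε₁ + 1/ε₂ − 1).
T₁⁴ − T₂⁴ = 8.744×10¹¹ − 2.197×10¹⁰ = 8.524×10¹¹ K⁴.
1/ε₁ + 1/ε₂ − 1 = 8.333 + 1.613 − 1 = 8.946.
q = 5.67×10⁻⁸ × 8.524×10¹¹ / 8.946.

q ≈ 5400 W/m²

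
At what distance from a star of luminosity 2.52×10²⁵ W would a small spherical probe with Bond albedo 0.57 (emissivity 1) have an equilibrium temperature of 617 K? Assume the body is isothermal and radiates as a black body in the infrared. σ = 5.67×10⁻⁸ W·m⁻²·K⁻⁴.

d ≈ 5.12×10⁹ m

For an isothermal black-emitting sphere, (1−a)S·πr² = σ·4πr²·T⁴ ⇒ S = 4σT⁴/(1−a).
S = 4·5.67×10⁻⁸·(617)⁴/0.430 = 76440 W/m².
Flux falls as S = L/(4πd²), so d = √(L/(4πS)) = √(2.52×10²⁵/(4π·76440)).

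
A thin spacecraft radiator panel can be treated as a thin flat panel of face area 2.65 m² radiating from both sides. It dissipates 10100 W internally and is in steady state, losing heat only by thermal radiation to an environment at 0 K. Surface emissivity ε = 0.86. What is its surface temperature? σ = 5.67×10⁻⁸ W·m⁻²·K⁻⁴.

Steady state: internal power = radiated power, P = εσA T⁴.
Radiating area A = 2·2.65 = 5.300 m².
T⁴ = P/(εσA) = 10100/(0.86·5.67×10⁻⁸·5.300) = 3.908×10¹⁰ K⁴.
T = (3.908×10¹⁰)^(1/4).

T ≈ 445 K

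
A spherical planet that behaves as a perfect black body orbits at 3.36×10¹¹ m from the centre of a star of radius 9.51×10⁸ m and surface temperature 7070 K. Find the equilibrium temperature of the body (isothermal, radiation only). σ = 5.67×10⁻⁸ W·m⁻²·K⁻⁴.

The star's surface emits σT_*⁴; at distance d the flux is S = σT_*⁴(R_*/d)².
S = 5.67×10⁻⁸·(7070)⁴·(9.51×10⁸/3.36×10¹¹)² = 1135 W/m².
For an isothermal sphere T⁴ = (1−a)S/(4σ) = 5.004×10⁹ K⁴.

T ≈ 266 K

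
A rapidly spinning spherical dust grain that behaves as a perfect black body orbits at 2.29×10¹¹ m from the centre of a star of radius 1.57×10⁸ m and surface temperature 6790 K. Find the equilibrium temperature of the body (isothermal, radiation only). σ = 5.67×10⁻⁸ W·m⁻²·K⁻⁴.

The star's surface emits σT_*⁴; at distance d the flux is S = σT_*⁴(R_*/d)².
S = 5.67×10⁻⁸·(6790)⁴·(1.57×10⁸/2.29×10¹¹)² = 56.65 W/m².
For an isothermal sphere T⁴ = (1−a)S/(4σ) = 2.498×10⁸ K⁴.

T ≈ 126 K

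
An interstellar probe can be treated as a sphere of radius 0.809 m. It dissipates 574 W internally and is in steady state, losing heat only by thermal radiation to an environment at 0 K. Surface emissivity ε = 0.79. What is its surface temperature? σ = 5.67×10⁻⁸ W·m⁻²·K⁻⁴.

T ≈ 199 K

Steady state: internal power = radiated power, P = εσA T⁴.
Radiating area A = 4πr² = 8.224 m².
T⁴ = P/(εσA) = 574/(0.79·5.67×10⁻⁸·8.224) = 1.558×10⁹ K⁴.
T = (1.558×10⁹)^(1/4).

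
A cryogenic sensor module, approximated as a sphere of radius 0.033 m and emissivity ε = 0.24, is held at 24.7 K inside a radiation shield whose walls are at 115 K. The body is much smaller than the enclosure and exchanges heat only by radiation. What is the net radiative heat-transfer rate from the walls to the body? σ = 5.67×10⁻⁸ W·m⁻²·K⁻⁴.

P_net ≈ 0.0325 W

For a small grey body in a large enclosure: P_net = εσA(T_body⁴ − T_wall⁴).
A = 4πr² = 0.01368 m²; T_body⁴ − T_wall⁴ = 3.722×10⁵ − 1.749×10⁸ = -1.745×10⁸ K⁴.
|P_net| = 0.24·5.67×10⁻⁸·0.01368·1.745×10⁸.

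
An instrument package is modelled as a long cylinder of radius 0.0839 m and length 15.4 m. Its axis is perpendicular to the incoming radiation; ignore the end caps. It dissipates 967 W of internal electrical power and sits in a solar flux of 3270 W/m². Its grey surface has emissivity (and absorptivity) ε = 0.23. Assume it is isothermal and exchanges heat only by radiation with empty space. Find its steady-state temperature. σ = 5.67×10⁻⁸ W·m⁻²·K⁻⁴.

At steady state, absorbed solar power + internal power = radiated power.
Absorbed: α·S·A_cross = 0.23·3270·2.584 = 1944 W (cross-section 2rL).
Total input = 1944 + 967 = 2911 W.
Radiated: εσ·A_surf·T⁴ with A_surf = 2πrL = 8.118 m².
T⁴ = 2911/(0.23·5.67×10⁻⁸·8.118) = 2.749×10¹⁰ K⁴.

T ≈ 407 K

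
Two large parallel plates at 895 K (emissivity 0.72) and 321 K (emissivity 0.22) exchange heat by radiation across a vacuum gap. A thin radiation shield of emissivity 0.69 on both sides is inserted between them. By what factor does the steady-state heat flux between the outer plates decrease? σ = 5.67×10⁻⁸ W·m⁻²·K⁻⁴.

Without shield: q₀ = σΔ(T⁴)/(1/ε₁+1/ε₂−1) with denominator 4.934.
With shield the two gaps are in series; the resistances add: (1/ε₁+1/ε_s−1)+(1/ε_s+1/ε₂−1) = 1.838+4.995 = 6.833.
Heat-flux ratio q₀/q = 6.833/4.934.

factor ≈ 1.38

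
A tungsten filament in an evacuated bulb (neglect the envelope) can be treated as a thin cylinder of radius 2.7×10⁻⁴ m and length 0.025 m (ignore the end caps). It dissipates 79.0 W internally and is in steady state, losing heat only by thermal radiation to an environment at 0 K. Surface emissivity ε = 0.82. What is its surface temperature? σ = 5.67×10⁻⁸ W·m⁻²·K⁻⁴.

Steady state: internal power = radiated power, P = εσA T⁴.
Radiating area A = 2πrL = 4.241×10⁻⁵ m².
T⁴ = P/(εσA) = 79.0/(0.82·5.67×10⁻⁸·4.241×10⁻⁵) = 4.006×10¹³ K⁴.
T = (4.006×10¹³)^(1/4).

T ≈ 2520 K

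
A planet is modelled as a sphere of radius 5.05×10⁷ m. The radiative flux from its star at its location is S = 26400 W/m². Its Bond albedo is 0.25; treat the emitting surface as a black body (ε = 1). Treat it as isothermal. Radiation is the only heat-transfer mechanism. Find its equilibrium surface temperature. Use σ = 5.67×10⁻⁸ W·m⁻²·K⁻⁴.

At equilibrium, absorbed power = emitted power.
Absorbing cross-section = πr² = 8.012×10¹⁵ m²; emitting surface = 4πr² = 3.205×10¹⁶ m² (ratio 4).
(1−a)S·A_cross = εσ·A_surf·T⁴  ⇒  T⁴ = (1−a)S/(4σ).
T⁴ = 0.750·26400/(4·5.67×10⁻⁸) = 8.730×10¹⁰ K⁴.
T = (8.730×10¹⁰)^(1/4).

T ≈ 544 K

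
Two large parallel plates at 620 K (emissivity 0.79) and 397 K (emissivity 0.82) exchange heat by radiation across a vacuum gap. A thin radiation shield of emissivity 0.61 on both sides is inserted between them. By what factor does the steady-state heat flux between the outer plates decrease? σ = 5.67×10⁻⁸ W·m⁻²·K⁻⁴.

factor ≈ 2.53

Without shield: q₀ = σΔ(T⁴)/(1/ε₁+1/ε₂−1) with denominator 1.485.
With shield the two gaps are in series; the resistances add: (1/ε₁+1/ε_s−1)+(1/ε_s+1/ε₂−1) = 1.905+1.859 = 3.764.
Heat-flux ratio q₀/q = 3.764/1.485.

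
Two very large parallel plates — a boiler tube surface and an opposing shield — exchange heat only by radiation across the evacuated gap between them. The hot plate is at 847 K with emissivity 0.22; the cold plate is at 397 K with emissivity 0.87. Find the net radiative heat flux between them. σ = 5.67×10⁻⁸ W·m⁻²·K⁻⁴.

For two infinite grey parallel plates, q = σ(T₁⁴ − T₂⁴)/(1/ε₁ + 1/ε₂ − 1).
T₁⁴ − T₂⁴ = 5.147×10¹¹ − 2.484×10¹⁰ = 4.898×10¹¹ K⁴.
1/ε₁ + 1/ε₂ − 1 = 4.545 + 1.149 − 1 = 4.695.
q = 5.67×10⁻⁸ × 4.898×10¹¹ / 4.695.

q ≈ 5920 W/m²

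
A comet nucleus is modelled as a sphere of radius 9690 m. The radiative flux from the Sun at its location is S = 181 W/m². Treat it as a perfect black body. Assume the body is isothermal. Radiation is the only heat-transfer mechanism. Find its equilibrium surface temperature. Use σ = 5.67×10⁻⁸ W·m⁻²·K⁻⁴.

At equilibrium, absorbed power = emitted power.
Absorbing cross-section = πr² = 2.950×10⁸ m²; emitting surface = 4πr² = 1.180×10⁹ m² (ratio 4).
S·A_cross = εσ·A_surf·T⁴  ⇒  T⁴ = S/(4σ).
T⁴ = 1.00·181/(4·5.67×10⁻⁸) = 7.981×10⁸ K⁴.
T = (7.981×10⁸)^(1/4).

T ≈ 168 K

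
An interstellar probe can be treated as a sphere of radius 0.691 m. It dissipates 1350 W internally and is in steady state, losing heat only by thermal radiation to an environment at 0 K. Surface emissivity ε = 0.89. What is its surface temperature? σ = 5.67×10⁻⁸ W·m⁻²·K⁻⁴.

T ≈ 258 K

Steady state: internal power = radiated power, P = εσA T⁴.
Radiating area A = 4πr² = 6.000 m².
T⁴ = P/(εσA) = 1350/(0.89·5.67×10⁻⁸·6.000) = 4.459×10⁹ K⁴.
T = (4.459×10⁹)^(1/4).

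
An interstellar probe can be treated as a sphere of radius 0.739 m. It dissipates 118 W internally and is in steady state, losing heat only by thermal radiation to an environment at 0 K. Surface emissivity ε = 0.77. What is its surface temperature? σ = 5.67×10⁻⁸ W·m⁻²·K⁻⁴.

Steady state: internal power = radiated power, P = εσA T⁴.
Radiating area A = 4πr² = 6.863 m².
T⁴ = P/(εσA) = 118/(0.77·5.67×10⁻⁸·6.863) = 3.938×10⁸ K⁴.
T = (3.938×10⁸)^(1/4).

T ≈ 141 K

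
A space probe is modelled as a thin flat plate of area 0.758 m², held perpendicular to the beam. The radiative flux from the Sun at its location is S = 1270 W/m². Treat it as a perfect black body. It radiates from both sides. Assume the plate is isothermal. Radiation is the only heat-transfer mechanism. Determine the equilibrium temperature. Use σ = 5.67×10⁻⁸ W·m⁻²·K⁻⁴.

At equilibrium, absorbed power = emitted power.
Absorbing cross-section = A = 0.7580 m²; emitting surface = 2A = 1.516 m² (ratio 2).
S·A_cross = εσ·A_surf·T⁴  ⇒  T⁴ = S/(2σ).
T⁴ = 1.00·1270/(2·5.67×10⁻⁸) = 1.120×10¹⁰ K⁴.
T = (1.120×10¹⁰)^(1/4).

T ≈ 325 K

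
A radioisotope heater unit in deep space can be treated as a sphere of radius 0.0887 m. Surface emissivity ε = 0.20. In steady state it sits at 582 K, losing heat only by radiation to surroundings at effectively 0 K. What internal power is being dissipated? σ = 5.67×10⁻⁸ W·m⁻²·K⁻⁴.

P ≈ 129 W

Steady state: P = εσA T⁴.
A = 4πr² = 0.09887 m²; T⁴ = (582)⁴ = 1.147×10¹¹ K⁴.
P = 0.20 × 5.67×10⁻⁸ × 0.09887 × 1.147×10¹¹.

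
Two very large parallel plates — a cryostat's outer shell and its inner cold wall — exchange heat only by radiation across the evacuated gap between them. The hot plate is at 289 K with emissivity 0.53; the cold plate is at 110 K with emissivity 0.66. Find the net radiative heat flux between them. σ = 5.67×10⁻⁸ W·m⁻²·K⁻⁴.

For two infinite grey parallel plates, q = σ(T₁⁴ − T₂⁴)/(1/ε₁ + 1/ε₂ − 1).
T₁⁴ − T₂⁴ = 6.976×10⁹ − 1.464×10⁸ = 6.829×10⁹ K⁴.
1/ε₁ + 1/ε₂ − 1 = 1.887 + 1.515 − 1 = 2.402.
q = 5.67×10⁻⁸ × 6.829×10⁹ / 2.402.

q ≈ 161 W/m²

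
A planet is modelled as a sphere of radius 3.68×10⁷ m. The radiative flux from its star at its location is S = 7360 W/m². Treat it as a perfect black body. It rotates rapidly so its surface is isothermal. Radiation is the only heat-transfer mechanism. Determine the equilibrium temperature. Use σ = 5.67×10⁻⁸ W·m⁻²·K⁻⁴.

At equilibrium, absorbed power = emitted power.
Absorbing cross-section = πr² = 4.254×10¹⁵ m²; emitting surface = 4πr² = 1.702×10¹⁶ m² (ratio 4).
S·A_cross = εσ·A_surf·T⁴  ⇒  T⁴ = S/(4σ).
T⁴ = 1.00·7360/(4·5.67×10⁻⁸) = 3.245×10¹⁰ K⁴.
T = (3.245×10¹⁰)^(1/4).

T ≈ 424 K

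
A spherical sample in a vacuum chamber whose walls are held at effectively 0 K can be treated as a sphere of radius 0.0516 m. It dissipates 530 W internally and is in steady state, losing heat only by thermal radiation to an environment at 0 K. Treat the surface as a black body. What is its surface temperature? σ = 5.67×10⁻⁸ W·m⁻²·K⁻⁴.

Steady state: internal power = radiated power, P = εσA T⁴.
Radiating area A = 4πr² = 0.03346 m².
T⁴ = P/(εσA) = 530/(1.0·5.67×10⁻⁸·0.03346) = 2.794×10¹¹ K⁴.
T = (2.794×10¹¹)^(1/4).

T ≈ 727 K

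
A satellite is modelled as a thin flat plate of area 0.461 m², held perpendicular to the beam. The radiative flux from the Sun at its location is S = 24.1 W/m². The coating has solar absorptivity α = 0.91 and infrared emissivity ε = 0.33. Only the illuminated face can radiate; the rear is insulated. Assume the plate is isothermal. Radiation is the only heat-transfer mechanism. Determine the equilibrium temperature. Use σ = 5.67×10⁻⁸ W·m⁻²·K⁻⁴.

T ≈ 185 K

At equilibrium, absorbed power = emitted power.
Absorbing cross-section = A = 0.4610 m²; emitting surface = A = 0.4610 m² (ratio 1).
αS·A_cross = εσ·A_surf·T⁴  ⇒  T⁴ = αS/(ε·1σ).
T⁴ = 0.910·24.1/(0.33·1·5.67×10⁻⁸) = 1.172×10⁹ K⁴.
T = (1.172×10⁹)^(1/4).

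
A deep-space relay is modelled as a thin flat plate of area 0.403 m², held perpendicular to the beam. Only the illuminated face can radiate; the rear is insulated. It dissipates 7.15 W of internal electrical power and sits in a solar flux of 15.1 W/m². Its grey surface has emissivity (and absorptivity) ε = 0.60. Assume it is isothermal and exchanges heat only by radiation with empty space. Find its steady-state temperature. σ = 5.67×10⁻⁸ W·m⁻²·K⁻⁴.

At steady state, absorbed solar power + internal power = radiated power.
Absorbed: α·S·A_cross = 0.60·15.1·0.4030 = 3.651 W (cross-section A).
Total input = 3.651 + 7.15 = 10.80 W.
Radiated: εσ·A_surf·T⁴ with A_surf = A = 0.4030 m².
T⁴ = 10.80/(0.60·5.67×10⁻⁸·0.4030) = 7.878×10⁸ K⁴.

T ≈ 168 K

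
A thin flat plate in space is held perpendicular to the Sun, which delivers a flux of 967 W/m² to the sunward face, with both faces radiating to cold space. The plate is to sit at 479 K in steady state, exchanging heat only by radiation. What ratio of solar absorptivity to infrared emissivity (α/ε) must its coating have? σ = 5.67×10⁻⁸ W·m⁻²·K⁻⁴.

α/ε ≈ 6.17

Balance: αS·A = εσ·2A·T⁴ ⇒ α/ε = 2σT⁴/S.
α/ε = 2·5.67×10⁻⁸·(479)⁴/967 = 2·5.67×10⁻⁸·5.264×10¹⁰/967.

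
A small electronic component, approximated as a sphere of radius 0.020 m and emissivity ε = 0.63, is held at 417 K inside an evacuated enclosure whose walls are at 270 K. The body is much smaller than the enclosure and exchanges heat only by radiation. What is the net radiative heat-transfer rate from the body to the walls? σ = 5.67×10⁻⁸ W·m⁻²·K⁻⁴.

For a small grey body in a large enclosure: P_net = εσA(T_body⁴ − T_wall⁴).
A = 4πr² = 0.005027 m²; T_body⁴ − T_wall⁴ = 3.024×10¹⁰ − 5.314×10⁹ = 2.492×10¹⁰ K⁴.
|P_net| = 0.63·5.67×10⁻⁸·0.005027·2.492×10¹⁰.

P_net ≈ 4.48 W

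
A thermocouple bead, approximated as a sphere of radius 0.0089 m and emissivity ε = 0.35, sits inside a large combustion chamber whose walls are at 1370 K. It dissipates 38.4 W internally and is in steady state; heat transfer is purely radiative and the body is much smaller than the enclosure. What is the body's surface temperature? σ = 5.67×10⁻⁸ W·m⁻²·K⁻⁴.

For a small grey body in a large enclosure, net radiated power = εσA(T⁴ − T_w⁴).
Steady state: P = εσA(T⁴ − T_w⁴) with A = 4πr² = 9.954×10⁻⁴ m².
T⁴ = P/(εσA) + T_w⁴ = 38.4/(0.35·5.67×10⁻⁸·9.954×10⁻⁴) + (1370)⁴
    = 1.944×10¹² + 3.523×10¹² = 5.467×10¹² K⁴.

T ≈ 1530 K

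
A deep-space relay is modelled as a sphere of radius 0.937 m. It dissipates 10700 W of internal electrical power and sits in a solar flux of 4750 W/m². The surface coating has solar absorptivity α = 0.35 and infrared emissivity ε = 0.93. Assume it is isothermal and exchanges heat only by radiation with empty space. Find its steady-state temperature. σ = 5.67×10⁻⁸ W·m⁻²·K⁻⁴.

At steady state, absorbed solar power + internal power = radiated power.
Absorbed: α·S·A_cross = 0.35·4750·2.758 = 4586 W (cross-section πr²).
Total input = 4586 + 10700 = 15290 W.
Radiated: εσ·A_surf·T⁴ with A_surf = 4πr² = 11.03 m².
T⁴ = 15290/(0.93·5.67×10⁻⁸·11.03) = 2.627×10¹⁰ K⁴.

T ≈ 403 K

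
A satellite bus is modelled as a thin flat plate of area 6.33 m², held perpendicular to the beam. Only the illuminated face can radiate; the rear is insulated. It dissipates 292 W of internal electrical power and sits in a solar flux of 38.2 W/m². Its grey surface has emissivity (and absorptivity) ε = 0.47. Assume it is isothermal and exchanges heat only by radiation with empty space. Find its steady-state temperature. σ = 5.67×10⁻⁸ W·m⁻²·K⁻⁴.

T ≈ 221 K

At steady state, absorbed solar power + internal power = radiated power.
Absorbed: α·S·A_cross = 0.47·38.2·6.330 = 113.6 W (cross-section A).
Total input = 113.6 + 292 = 405.6 W.
Radiated: εσ·A_surf·T⁴ with A_surf = A = 6.330 m².
T⁴ = 405.6/(0.47·5.67×10⁻⁸·6.330) = 2.405×10⁹ K⁴.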